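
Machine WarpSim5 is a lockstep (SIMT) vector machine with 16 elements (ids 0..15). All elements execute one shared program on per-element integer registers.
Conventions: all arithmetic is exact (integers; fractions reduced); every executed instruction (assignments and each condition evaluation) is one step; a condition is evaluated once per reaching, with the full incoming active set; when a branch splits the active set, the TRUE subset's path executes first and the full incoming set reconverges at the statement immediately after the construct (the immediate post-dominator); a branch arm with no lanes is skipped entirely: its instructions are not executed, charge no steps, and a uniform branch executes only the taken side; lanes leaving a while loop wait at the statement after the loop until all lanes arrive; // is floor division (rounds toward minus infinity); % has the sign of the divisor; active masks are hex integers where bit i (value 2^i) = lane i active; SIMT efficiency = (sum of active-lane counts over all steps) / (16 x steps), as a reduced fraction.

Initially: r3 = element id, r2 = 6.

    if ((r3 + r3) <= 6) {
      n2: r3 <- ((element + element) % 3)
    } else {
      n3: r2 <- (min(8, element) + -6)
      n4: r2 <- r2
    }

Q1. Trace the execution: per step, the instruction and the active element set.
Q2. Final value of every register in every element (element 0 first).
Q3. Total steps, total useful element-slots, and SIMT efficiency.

step 0: eval ((r3 + r3) <= 6)        0xffff
step 1: r3 <- ((element + element) % 3) 0x000f
step 2: r2 <- (min(8, element) + -6) 0xfff0
step 3: r2 <- r2                     0xfff0

Answer: 4 steps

r3: 0,2,1,0,4,5,6,7,8,9,10,11,12,13,14,15
r2: 6,6,6,6,-2,-1,0,1,2,2,2,2,2,2,2,2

steps = 4; useful = 44; efficiency = 44/64 = 11/16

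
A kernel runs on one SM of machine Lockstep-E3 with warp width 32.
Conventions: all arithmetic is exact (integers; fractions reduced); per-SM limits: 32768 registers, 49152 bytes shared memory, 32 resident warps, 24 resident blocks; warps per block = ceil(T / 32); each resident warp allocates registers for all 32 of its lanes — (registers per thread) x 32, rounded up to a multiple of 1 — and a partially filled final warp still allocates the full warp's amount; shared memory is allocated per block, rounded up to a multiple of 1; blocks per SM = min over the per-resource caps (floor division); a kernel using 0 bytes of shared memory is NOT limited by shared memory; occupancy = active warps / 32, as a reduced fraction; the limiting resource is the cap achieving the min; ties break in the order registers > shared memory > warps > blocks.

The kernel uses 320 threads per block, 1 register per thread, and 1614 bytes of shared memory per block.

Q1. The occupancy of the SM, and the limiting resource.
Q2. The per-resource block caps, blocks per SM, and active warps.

Answer: occupancy 15/16, limited by warps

registers: 102 blocks
shared memory: 30 blocks
warps: 3 blocks
blocks: 24 blocks

Answer: 3 blocks, 30 active warps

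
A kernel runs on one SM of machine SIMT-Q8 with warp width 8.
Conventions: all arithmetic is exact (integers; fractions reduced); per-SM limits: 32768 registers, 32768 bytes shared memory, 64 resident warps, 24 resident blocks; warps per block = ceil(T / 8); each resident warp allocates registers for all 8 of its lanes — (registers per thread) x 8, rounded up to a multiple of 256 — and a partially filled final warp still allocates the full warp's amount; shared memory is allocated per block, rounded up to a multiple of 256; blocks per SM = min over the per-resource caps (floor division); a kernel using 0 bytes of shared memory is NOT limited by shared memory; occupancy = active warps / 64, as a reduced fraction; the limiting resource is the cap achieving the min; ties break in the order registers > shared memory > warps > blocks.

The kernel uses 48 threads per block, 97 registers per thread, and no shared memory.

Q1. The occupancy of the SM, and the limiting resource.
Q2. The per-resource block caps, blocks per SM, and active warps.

Answer: occupancy 15/32, limited by registers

registers: 5 blocks
shared memory: no limit (kernel uses none)
warps: 10 blocks
blocks: 24 blocks

Answer: 5 blocks, 30 active warps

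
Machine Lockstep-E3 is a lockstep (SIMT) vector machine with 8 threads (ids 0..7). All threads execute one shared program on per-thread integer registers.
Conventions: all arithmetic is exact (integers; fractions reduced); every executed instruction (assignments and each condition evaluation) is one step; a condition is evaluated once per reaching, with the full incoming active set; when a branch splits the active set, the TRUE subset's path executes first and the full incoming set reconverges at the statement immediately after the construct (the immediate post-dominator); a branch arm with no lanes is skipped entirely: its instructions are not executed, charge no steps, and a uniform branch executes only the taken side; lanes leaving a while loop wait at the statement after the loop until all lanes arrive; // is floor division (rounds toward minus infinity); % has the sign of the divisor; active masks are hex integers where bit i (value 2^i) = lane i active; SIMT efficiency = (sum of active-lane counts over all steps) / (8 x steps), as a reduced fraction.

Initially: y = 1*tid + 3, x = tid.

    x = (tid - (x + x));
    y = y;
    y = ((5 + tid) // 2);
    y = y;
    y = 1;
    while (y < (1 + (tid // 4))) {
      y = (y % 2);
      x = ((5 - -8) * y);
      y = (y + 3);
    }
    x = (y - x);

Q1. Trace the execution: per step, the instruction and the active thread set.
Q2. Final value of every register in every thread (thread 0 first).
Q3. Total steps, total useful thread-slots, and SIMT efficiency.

step 0: x <- (tid - (x + x))         0xff
step 1: y <- y                       0xff
step 2: y <- ((5 + tid) // 2)        0xff
step 3: y <- y                       0xff
step 4: y <- 1                       0xff
step 5: eval (y < (1 + (tid // 4)))  0xff
step 6: y <- (y % 2)                 0xf0
step 7: x <- ((5 - -8) * y)          0xf0
step 8: y <- (y + 3)                 0xf0
step 9: eval (y < (1 + (tid // 4)))  0xf0
step 10: x <- (y - x)                 0xff

Answer: 11 steps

y: 1,1,1,1,4,4,4,4
x: 1,2,3,4,-9,-9,-9,-9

steps = 11; useful = 72; efficiency = 72/88 = 9/11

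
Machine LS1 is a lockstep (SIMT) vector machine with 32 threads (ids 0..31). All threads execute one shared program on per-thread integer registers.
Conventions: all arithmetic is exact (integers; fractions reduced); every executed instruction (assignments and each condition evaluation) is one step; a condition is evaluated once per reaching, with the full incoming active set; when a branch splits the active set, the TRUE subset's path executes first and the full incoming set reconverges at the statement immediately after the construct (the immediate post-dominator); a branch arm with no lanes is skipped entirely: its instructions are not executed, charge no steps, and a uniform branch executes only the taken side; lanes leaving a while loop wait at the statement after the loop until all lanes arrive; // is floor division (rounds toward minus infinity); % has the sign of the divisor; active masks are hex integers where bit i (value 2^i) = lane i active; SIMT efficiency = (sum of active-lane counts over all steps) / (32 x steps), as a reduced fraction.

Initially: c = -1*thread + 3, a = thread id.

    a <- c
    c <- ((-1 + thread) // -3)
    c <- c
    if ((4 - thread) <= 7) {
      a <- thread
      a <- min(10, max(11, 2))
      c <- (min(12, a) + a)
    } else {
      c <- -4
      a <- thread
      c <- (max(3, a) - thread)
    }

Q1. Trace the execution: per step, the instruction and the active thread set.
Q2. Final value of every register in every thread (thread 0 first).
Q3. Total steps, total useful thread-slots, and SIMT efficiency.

step 0: a <- c                       0xffffffff
step 1: c <- ((-1 + thread) // -3)   0xffffffff
step 2: c <- c                       0xffffffff
step 3: eval ((4 - thread) <= 7)     0xffffffff
step 4: a <- thread                  0xffffffff
step 5: a <- min(10, max(11, 2))     0xffffffff
step 6: c <- (min(12, a) + a)        0xffffffff

Answer: 7 steps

c: 20,20,20,20,20,20,20,20,20,20,20,20,20,20,20,20,20,20,20,20,20,20,20,20,20,20,20,20,20,20,20,20
a: 10,10,10,10,10,10,10,10,10,10,10,10,10,10,10,10,10,10,10,10,10,10,10,10,10,10,10,10,10,10,10,10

steps = 7; useful = 224; efficiency = 224/224 = 1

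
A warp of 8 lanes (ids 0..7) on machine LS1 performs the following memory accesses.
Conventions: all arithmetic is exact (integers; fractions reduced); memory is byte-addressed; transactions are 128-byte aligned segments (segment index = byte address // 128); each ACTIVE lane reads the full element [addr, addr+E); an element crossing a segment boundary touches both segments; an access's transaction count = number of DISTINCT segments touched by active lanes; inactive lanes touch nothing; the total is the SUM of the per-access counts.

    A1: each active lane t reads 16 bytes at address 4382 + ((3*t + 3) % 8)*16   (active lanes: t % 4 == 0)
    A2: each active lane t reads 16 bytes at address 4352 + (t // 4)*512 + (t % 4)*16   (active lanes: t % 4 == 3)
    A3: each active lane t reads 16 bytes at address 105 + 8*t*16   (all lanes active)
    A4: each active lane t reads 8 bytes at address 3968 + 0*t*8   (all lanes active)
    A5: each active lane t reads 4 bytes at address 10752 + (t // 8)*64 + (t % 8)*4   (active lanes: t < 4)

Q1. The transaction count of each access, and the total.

A1: 2 transactions
A2: 2 transactions
A3: 8 transactions
A4: 1 transaction
A5: 1 transaction

Answer: 2,2,8,1,1; total 14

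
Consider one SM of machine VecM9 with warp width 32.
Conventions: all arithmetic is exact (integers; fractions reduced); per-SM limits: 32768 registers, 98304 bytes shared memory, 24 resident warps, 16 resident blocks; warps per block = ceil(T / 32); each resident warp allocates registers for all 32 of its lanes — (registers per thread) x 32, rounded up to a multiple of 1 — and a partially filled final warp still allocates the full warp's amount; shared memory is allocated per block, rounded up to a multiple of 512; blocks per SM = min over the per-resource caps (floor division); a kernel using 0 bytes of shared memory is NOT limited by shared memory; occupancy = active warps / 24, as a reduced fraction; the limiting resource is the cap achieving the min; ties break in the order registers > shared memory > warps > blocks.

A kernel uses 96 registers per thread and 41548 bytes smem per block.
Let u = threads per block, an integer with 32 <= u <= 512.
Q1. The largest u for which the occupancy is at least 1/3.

Answer: u = 320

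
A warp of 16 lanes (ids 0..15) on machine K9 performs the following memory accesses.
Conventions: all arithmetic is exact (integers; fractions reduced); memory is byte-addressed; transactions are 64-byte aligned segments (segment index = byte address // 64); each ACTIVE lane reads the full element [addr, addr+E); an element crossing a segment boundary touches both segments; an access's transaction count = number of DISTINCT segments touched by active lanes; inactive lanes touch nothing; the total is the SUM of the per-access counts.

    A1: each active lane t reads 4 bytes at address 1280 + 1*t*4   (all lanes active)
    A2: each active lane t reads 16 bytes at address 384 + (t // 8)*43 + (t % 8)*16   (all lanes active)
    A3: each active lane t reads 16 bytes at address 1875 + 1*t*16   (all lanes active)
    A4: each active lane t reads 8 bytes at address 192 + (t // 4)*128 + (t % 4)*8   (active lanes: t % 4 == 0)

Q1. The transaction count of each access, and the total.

A1: 1 transaction
A2: 3 transactions
A3: 5 transactions
A4: 4 transactions

Answer: 1,3,5,4; total 13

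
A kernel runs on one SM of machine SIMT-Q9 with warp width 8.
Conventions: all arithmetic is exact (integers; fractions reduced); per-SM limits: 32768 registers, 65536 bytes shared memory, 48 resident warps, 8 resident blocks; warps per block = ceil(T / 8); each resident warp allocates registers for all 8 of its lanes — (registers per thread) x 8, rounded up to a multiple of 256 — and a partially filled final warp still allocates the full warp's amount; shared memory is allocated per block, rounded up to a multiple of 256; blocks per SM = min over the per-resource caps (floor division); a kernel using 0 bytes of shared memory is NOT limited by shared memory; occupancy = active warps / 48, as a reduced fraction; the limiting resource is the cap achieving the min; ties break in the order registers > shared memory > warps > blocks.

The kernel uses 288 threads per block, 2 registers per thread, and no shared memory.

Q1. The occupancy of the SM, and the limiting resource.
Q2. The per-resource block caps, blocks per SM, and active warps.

Answer: occupancy 3/4, limited by warps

registers: 3 blocks
shared memory: no limit (kernel uses none)
warps: 1 block
blocks: 8 blocks

Answer: 1 block, 36 active warps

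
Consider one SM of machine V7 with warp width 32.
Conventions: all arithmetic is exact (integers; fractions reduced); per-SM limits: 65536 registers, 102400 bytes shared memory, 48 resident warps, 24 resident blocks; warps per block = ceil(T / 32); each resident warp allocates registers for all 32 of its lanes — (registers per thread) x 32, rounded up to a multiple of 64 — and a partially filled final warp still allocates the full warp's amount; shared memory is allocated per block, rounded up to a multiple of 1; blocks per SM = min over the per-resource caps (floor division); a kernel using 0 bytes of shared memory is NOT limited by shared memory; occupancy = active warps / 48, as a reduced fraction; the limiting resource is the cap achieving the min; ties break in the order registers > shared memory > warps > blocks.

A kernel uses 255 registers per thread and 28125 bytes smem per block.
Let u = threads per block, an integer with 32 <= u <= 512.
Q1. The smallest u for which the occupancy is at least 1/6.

Answer: u = 97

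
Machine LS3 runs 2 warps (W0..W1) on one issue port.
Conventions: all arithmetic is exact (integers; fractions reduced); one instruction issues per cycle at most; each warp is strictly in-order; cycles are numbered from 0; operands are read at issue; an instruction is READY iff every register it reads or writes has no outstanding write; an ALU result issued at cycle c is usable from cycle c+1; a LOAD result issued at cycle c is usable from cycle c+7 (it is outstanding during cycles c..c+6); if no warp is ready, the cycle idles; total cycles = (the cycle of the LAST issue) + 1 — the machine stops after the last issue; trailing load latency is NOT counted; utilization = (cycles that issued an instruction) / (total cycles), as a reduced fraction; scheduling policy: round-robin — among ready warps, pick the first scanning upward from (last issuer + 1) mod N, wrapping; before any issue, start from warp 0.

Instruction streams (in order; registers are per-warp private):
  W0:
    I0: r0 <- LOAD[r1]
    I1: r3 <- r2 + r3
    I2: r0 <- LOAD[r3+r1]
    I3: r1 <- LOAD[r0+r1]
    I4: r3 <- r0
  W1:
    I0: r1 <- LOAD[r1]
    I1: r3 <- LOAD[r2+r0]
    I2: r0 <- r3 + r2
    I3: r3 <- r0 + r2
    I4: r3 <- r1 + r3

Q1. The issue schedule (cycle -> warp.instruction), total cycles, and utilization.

cycle 0: W0.I0
cycle 1: W1.I0
cycle 2: W0.I1
cycle 3: W1.I1
cycle 4: idle
cycle 5: idle
cycle 6: idle
cycle 7: W0.I2
cycle 8: idle
cycle 9: idle
cycle 10: W1.I2
cycle 11: W1.I3
cycle 12: W1.I4
cycle 13: idle
cycle 14: W0.I3
cycle 15: W0.I4

Answer: 16 cycles, utilization 5/8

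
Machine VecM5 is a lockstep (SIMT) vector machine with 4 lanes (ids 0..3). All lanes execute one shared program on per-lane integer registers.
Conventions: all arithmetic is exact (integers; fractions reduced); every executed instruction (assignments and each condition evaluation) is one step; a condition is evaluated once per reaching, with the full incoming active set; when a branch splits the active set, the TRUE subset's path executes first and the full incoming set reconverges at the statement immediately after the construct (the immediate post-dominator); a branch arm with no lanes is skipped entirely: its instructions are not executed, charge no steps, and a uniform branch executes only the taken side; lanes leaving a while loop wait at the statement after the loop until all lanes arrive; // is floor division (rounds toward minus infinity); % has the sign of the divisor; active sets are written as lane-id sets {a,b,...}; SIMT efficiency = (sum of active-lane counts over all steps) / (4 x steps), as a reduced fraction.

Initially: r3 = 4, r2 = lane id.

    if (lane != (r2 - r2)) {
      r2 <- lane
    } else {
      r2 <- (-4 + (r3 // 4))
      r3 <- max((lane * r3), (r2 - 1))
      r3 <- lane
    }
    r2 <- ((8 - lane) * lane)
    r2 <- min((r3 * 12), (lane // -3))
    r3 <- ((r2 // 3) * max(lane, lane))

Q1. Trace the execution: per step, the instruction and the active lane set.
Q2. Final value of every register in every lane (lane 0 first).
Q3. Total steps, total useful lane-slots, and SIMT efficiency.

step 0: eval (lane != (r2 - r2))     {0,1,2,3}
step 1: r2 <- lane                   {1,2,3}
step 2: r2 <- (-4 + (r3 // 4))       {0}
step 3: r3 <- max((lane * r3), (r2 - 1)) {0}
step 4: r3 <- lane                   {0}
step 5: r2 <- ((8 - lane) * lane)    {0,1,2,3}
step 6: r2 <- min((r3 * 12), (lane // -3)) {0,1,2,3}
step 7: r3 <- ((r2 // 3) * max(lane, lane)) {0,1,2,3}

Answer: 8 steps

r3: 0,-1,-2,-3
r2: 0,-1,-1,-1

steps = 8; useful = 22; efficiency = 22/32 = 11/16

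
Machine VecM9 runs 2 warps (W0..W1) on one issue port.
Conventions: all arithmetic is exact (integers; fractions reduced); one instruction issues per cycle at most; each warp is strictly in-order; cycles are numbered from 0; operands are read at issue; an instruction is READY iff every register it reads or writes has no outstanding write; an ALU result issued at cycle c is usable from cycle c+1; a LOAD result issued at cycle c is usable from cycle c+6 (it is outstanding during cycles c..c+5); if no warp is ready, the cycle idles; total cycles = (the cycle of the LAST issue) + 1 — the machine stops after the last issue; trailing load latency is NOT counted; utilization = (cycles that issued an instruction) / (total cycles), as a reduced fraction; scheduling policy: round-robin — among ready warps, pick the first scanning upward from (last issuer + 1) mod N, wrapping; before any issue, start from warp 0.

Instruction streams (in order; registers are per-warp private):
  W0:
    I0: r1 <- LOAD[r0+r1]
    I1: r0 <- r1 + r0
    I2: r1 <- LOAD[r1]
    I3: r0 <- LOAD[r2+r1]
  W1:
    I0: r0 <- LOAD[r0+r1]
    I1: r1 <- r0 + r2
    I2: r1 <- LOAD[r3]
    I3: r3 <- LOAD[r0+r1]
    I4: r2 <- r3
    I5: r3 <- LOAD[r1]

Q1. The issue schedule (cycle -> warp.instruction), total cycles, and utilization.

cycle 0: W0.I0
cycle 1: W1.I0
cycle 2: idle
cycle 3: idle
cycle 4: idle
cycle 5: idle
cycle 6: W0.I1
cycle 7: W1.I1
cycle 8: W0.I2
cycle 9: W1.I2
cycle 10: idle
cycle 11: idle
cycle 12: idle
cycle 13: idle
cycle 14: W0.I3
cycle 15: W1.I3
cycle 16: idle
cycle 17: idle
cycle 18: idle
cycle 19: idle
cycle 20: idle
cycle 21: W1.I4
cycle 22: W1.I5

Answer: 23 cycles, utilization 10/23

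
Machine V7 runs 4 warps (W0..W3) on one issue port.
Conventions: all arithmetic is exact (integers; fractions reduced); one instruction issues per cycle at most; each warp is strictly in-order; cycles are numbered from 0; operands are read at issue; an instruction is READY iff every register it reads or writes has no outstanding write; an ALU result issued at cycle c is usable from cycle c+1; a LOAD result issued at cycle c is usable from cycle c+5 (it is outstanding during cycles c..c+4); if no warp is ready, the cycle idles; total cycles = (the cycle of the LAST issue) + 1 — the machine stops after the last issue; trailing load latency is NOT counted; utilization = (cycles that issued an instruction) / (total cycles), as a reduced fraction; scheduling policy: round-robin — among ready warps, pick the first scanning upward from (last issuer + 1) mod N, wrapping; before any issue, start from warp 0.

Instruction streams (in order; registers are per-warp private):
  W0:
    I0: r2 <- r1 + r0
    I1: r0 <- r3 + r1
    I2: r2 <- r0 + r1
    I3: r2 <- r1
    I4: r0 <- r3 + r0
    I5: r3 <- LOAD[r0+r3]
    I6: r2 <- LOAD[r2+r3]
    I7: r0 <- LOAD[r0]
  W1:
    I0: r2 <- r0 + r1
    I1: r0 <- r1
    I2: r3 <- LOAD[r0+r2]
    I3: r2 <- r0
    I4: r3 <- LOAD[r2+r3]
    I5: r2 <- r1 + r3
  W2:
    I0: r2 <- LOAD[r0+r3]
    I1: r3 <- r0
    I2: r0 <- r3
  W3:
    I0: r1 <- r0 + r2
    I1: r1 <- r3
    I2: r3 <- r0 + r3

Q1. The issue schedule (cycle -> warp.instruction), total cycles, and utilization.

cycle 0: W0.I0
cycle 1: W1.I0
cycle 2: W2.I0
cycle 3: W3.I0
cycle 4: W0.I1
cycle 5: W1.I1
cycle 6: W2.I1
cycle 7: W3.I1
cycle 8: W0.I2
cycle 9: W1.I2
cycle 10: W2.I2
cycle 11: W3.I2
cycle 12: W0.I3
cycle 13: W1.I3
cycle 14: W0.I4
cycle 15: W1.I4
cycle 16: W0.I5
cycle 17: idle
cycle 18: idle
cycle 19: idle
cycle 20: W1.I5
cycle 21: W0.I6
cycle 22: W0.I7

Answer: 23 cycles, utilization 20/23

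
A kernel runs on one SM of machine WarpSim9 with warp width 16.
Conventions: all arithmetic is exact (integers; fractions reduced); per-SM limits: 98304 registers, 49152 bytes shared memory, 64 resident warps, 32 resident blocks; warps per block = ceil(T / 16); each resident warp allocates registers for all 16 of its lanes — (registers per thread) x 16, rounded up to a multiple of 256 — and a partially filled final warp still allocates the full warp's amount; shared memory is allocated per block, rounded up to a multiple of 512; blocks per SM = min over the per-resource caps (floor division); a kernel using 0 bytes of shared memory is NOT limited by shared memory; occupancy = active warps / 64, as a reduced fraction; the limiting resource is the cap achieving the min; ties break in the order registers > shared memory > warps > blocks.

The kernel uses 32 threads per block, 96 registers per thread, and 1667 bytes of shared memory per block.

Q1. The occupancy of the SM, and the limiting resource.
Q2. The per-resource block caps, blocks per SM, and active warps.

Answer: occupancy 3/4, limited by shared memory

registers: 32 blocks
shared memory: 24 blocks
warps: 32 blocks
blocks: 32 blocks

Answer: 24 blocks, 48 active warps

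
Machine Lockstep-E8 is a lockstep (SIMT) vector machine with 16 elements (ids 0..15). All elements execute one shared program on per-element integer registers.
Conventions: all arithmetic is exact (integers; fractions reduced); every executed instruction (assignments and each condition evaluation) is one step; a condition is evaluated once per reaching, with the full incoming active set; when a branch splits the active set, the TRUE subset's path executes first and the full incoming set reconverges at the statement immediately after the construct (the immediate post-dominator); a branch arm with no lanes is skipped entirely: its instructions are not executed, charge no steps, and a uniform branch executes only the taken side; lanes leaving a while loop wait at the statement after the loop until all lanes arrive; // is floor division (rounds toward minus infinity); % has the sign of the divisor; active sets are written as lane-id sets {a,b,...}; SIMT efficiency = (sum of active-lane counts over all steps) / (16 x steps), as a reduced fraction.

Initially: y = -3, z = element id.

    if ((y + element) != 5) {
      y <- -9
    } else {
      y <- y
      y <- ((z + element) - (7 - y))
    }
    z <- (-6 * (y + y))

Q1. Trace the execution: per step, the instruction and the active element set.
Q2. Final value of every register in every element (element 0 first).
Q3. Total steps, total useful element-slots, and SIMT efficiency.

step 0: eval ((y + element) != 5)    {0,1,2,3,4,5,6,7,8,9,10,11,12,13,14,15}
step 1: y <- -9                      {0,1,2,3,4,5,6,7,9,10,11,12,13,14,15}
step 2: y <- y                       {8}
step 3: y <- ((z + element) - (7 - y)) {8}
step 4: z <- (-6 * (y + y))          {0,1,2,3,4,5,6,7,8,9,10,11,12,13,14,15}

Answer: 5 steps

y: -9,-9,-9,-9,-9,-9,-9,-9,6,-9,-9,-9,-9,-9,-9,-9
z: 108,108,108,108,108,108,108,108,-72,108,108,108,108,108,108,108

steps = 5; useful = 49; efficiency = 49/80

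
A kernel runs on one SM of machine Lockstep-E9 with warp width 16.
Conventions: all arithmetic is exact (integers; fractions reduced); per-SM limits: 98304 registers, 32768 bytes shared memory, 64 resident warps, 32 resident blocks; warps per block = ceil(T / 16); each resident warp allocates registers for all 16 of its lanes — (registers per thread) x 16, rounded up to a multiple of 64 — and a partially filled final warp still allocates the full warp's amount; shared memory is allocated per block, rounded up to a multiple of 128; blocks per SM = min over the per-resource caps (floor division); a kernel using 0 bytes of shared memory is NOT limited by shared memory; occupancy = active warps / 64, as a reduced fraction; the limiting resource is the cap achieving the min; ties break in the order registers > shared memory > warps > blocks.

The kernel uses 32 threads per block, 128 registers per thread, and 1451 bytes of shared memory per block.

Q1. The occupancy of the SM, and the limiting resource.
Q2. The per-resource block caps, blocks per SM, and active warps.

Answer: occupancy 21/32, limited by shared memory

registers: 24 blocks
shared memory: 21 blocks
warps: 32 blocks
blocks: 32 blocks

Answer: 21 blocks, 42 active warps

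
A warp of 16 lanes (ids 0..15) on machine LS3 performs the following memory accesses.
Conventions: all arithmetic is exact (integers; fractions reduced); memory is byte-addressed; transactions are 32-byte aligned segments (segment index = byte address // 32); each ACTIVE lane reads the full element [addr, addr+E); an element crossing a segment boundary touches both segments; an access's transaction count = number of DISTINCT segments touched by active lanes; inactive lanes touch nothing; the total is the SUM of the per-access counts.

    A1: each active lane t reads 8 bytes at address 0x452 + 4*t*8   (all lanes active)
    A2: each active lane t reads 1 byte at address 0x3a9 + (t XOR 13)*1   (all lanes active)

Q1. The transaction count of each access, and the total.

A1: 16 transactions
A2: 1 transaction

Answer: 16,1; total 17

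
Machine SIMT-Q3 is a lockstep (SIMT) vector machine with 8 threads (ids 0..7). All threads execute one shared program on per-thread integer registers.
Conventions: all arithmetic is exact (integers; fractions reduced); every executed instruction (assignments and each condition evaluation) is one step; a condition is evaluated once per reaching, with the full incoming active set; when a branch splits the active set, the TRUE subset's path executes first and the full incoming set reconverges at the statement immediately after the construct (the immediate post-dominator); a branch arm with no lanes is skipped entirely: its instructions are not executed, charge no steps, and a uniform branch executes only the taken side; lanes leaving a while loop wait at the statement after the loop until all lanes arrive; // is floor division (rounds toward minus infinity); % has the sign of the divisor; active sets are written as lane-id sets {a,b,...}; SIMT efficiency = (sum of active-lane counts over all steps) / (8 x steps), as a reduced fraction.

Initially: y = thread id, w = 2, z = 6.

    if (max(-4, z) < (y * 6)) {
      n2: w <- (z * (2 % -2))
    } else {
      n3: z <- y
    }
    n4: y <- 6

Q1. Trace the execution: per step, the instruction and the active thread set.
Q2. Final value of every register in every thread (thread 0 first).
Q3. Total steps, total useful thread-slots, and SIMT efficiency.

step 0: eval (max(-4, z) < (y * 6))  {0,1,2,3,4,5,6,7}
step 1: w <- (z * (2 % -2))          {2,3,4,5,6,7}
step 2: z <- y                       {0,1}
step 3: y <- 6                       {0,1,2,3,4,5,6,7}

Answer: 4 steps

y: 6,6,6,6,6,6,6,6
w: 2,2,0,0,0,0,0,0
z: 0,1,6,6,6,6,6,6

steps = 4; useful = 24; efficiency = 24/32 = 3/4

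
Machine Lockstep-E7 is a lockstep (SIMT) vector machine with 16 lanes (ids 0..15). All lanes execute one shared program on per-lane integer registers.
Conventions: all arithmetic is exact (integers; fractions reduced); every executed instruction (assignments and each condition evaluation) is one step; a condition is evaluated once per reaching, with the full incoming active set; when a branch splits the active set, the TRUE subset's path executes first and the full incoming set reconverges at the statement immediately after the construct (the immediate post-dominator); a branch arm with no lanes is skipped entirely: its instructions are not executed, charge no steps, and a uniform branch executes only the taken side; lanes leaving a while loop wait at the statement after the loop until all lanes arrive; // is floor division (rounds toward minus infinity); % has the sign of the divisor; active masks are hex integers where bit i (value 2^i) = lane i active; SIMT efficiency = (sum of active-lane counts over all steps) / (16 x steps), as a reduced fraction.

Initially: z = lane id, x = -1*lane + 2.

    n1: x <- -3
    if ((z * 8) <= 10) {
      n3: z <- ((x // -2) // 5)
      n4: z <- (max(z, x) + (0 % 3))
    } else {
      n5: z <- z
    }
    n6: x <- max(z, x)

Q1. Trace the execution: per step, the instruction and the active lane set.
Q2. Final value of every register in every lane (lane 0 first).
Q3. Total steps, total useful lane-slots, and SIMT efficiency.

step 0: x <- -3                      0xffff
step 1: eval ((z * 8) <= 10)         0xffff
step 2: z <- ((x // -2) // 5)        0x0003
step 3: z <- (max(z, x) + (0 % 3))   0x0003
step 4: z <- z                       0xfffc
step 5: x <- max(z, x)               0xffff

Answer: 6 steps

z: 0,0,2,3,4,5,6,7,8,9,10,11,12,13,14,15
x: 0,0,2,3,4,5,6,7,8,9,10,11,12,13,14,15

steps = 6; useful = 66; efficiency = 66/96 = 11/16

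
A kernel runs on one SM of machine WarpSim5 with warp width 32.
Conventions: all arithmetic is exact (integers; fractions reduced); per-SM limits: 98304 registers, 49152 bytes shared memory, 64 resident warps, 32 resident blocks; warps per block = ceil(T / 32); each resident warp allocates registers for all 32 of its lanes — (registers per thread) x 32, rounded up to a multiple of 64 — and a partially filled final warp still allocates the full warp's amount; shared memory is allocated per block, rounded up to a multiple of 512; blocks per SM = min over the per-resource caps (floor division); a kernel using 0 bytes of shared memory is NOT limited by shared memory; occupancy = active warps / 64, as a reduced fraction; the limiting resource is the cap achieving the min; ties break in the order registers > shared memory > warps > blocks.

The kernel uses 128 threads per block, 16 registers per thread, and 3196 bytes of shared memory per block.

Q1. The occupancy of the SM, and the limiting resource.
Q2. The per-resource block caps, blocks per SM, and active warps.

Answer: occupancy 13/16, limited by shared memory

registers: 48 blocks
shared memory: 13 blocks
warps: 16 blocks
blocks: 32 blocks

Answer: 13 blocks, 52 active warps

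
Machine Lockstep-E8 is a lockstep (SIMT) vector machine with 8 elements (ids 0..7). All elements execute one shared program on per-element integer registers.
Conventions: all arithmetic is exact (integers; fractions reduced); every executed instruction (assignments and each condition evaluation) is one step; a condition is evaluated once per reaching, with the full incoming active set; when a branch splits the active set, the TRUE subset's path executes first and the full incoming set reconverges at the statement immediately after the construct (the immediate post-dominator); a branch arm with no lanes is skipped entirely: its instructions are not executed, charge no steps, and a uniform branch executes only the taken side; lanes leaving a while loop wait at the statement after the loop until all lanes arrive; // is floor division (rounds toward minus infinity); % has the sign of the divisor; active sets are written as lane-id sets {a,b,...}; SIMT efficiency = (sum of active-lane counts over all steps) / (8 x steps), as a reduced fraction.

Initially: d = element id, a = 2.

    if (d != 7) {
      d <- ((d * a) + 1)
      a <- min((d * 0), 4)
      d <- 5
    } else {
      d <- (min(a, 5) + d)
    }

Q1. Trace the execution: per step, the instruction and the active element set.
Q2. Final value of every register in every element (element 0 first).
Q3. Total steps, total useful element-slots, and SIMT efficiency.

step 0: eval (d != 7)                {0,1,2,3,4,5,6,7}
step 1: d <- ((d * a) + 1)           {0,1,2,3,4,5,6}
step 2: a <- min((d * 0), 4)         {0,1,2,3,4,5,6}
step 3: d <- 5                       {0,1,2,3,4,5,6}
step 4: d <- (min(a, 5) + d)         {7}

Answer: 5 steps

d: 5,5,5,5,5,5,5,9
a: 0,0,0,0,0,0,0,2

steps = 5; useful = 30; efficiency = 30/40 = 3/4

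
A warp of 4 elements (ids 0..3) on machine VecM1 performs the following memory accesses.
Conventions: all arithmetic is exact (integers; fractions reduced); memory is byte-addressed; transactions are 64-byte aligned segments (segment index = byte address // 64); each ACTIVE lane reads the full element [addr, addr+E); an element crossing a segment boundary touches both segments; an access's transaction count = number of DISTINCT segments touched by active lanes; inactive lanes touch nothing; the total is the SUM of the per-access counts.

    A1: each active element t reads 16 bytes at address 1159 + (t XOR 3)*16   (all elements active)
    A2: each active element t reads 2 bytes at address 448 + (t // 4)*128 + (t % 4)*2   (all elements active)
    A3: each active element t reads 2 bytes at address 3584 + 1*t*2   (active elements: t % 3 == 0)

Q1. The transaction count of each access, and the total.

A1: 2 transactions
A2: 1 transaction
A3: 1 transaction

Answer: 2,1,1; total 4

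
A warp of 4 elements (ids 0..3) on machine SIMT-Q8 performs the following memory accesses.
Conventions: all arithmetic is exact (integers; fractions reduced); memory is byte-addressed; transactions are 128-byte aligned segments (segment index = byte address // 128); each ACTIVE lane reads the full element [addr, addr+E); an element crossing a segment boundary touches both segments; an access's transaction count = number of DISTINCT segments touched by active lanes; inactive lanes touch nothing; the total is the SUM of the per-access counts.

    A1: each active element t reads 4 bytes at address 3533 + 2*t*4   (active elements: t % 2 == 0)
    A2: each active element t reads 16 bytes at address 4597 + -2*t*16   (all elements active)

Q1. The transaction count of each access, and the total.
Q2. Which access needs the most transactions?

A1: 1 transaction
A2: 2 transactions

Answer: 1,2; total 3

Answer: A2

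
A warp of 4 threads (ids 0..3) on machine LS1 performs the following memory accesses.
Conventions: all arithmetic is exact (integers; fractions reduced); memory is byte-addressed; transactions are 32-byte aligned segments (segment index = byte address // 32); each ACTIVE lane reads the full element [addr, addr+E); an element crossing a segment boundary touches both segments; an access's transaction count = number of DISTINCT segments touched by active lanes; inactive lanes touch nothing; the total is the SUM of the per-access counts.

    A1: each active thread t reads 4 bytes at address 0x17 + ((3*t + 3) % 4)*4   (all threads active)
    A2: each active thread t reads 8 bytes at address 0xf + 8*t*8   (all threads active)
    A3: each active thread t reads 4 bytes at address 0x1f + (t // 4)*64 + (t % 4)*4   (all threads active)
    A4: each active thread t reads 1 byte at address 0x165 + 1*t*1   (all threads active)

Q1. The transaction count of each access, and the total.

A1: 2 transactions
A2: 4 transactions
A3: 2 transactions
A4: 1 transaction

Answer: 2,4,2,1; total 9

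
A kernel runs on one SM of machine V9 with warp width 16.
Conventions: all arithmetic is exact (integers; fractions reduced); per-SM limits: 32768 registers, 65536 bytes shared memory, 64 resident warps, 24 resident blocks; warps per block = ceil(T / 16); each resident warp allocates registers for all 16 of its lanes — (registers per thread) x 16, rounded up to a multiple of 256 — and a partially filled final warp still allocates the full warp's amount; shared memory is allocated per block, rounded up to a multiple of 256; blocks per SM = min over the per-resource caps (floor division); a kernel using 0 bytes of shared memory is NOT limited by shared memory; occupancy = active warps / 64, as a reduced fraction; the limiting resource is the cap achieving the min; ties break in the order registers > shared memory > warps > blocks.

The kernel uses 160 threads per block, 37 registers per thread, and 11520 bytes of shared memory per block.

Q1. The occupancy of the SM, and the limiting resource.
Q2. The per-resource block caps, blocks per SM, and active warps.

Answer: occupancy 5/8, limited by registers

registers: 4 blocks
shared memory: 5 blocks
warps: 6 blocks
blocks: 24 blocks

Answer: 4 blocks, 40 active warps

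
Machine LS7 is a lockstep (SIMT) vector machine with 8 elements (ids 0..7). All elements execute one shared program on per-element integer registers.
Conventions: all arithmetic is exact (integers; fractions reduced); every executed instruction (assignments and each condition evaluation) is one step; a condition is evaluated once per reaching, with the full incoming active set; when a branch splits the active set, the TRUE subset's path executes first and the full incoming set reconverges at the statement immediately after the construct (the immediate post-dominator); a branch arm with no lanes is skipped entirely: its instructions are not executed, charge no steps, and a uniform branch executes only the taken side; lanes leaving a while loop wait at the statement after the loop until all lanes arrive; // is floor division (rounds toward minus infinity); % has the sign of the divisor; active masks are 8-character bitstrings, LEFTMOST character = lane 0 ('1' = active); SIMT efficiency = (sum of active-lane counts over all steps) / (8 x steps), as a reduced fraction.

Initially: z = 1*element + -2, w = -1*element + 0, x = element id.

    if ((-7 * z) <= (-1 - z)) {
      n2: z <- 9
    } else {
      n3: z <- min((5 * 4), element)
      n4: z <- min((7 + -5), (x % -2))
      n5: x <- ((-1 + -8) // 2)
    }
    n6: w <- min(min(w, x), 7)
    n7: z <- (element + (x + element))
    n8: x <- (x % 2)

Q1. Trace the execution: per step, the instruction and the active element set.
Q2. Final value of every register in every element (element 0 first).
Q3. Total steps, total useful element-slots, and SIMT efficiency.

step 0: eval ((-7 * z) <= (-1 - z))  11111111
step 1: z <- 9                       00011111
step 2: z <- min((5 * 4), element)   11100000
step 3: z <- min((7 + -5), (x % -2)) 11100000
step 4: x <- ((-1 + -8) // 2)        11100000
step 5: w <- min(min(w, x), 7)       11111111
step 6: z <- (element + (x + element)) 11111111
step 7: x <- (x % 2)                 11111111

Answer: 8 steps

z: -5,-3,-1,9,12,15,18,21
w: -5,-5,-5,-3,-4,-5,-6,-7
x: 1,1,1,1,0,1,0,1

steps = 8; useful = 46; efficiency = 46/64 = 23/32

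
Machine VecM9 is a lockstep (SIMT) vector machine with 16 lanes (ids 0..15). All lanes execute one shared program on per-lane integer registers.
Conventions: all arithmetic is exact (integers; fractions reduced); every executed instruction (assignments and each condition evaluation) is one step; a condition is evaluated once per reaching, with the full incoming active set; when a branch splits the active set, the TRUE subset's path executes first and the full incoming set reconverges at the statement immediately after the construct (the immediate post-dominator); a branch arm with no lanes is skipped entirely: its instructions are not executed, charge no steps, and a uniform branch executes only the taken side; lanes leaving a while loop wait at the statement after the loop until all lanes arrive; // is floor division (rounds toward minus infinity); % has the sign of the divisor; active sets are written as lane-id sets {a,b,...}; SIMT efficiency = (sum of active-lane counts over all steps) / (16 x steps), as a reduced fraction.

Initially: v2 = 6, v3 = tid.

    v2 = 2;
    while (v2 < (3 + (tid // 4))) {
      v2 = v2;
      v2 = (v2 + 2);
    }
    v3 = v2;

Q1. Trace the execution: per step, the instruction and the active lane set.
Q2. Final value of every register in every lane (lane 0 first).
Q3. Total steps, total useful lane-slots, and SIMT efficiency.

step 0: v2 <- 2                      {0,1,2,3,4,5,6,7,8,9,10,11,12,13,14,15}
step 1: eval (v2 < (3 + (tid // 4))) {0,1,2,3,4,5,6,7,8,9,10,11,12,13,14,15}
step 2: v2 <- v2                     {0,1,2,3,4,5,6,7,8,9,10,11,12,13,14,15}
step 3: v2 <- (v2 + 2)               {0,1,2,3,4,5,6,7,8,9,10,11,12,13,14,15}
step 4: eval (v2 < (3 + (tid // 4))) {0,1,2,3,4,5,6,7,8,9,10,11,12,13,14,15}
step 5: v2 <- v2                     {8,9,10,11,12,13,14,15}
step 6: v2 <- (v2 + 2)               {8,9,10,11,12,13,14,15}
step 7: eval (v2 < (3 + (tid // 4))) {8,9,10,11,12,13,14,15}
step 8: v3 <- v2                     {0,1,2,3,4,5,6,7,8,9,10,11,12,13,14,15}

Answer: 9 steps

v2: 4,4,4,4,4,4,4,4,6,6,6,6,6,6,6,6
v3: 4,4,4,4,4,4,4,4,6,6,6,6,6,6,6,6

steps = 9; useful = 120; efficiency = 120/144 = 5/6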